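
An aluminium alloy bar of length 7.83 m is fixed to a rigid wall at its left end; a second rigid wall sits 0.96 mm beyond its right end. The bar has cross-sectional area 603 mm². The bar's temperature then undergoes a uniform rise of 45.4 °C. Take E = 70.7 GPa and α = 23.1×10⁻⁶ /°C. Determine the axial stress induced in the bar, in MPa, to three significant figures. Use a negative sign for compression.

-65.5 MPa

Free thermal expansion αLΔT = 23.1e-6 · 7830 · 45.4 = 8.212 mm.
The walls engage after the gap closes; constrained expansion = 8.212 − 0.96 = 7.252 mm.
The walls impose strain ε = −(7.252)/7830 = -9.2613e-04; σ = Eε = 70700 · -9.2613e-04 = -65.48 MPa.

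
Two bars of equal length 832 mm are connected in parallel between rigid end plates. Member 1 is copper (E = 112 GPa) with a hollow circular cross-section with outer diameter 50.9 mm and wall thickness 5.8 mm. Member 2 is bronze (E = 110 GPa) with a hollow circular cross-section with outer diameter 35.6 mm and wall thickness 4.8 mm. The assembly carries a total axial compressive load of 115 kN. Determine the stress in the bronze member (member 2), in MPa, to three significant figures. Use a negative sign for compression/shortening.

-88.4 MPa

A_1 = 821.8 mm².
A_2 = 464.5 mm².
Equal strain + equilibrium ⇒ each member carries load in proportion to AE: A₁E₁ = 92040000 N, A₂E₂ = 51090000 N, ΣAE = 143100000 N.
σ₂ = P·E₂/ΣAE = -115000·110000/143100000 = -88.38 MPa.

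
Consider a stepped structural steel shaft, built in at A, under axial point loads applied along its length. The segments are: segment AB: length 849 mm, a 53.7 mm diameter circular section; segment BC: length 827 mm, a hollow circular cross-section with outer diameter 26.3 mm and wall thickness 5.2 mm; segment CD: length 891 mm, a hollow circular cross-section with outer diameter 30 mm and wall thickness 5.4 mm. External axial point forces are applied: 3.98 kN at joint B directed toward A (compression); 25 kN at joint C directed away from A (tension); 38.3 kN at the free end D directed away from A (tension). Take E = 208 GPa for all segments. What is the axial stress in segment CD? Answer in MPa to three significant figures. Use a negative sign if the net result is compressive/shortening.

Internal axial forces (sectioning from the free end, tension +): N_CD = 38.3 kN, N_BC = 63.3 kN, N_AB = 59.32 kN.
A_CD = 417.3 mm².
σ_CD = N_CD/A_CD = 38300/417.3 = 91.77 MPa.

91.8 MPa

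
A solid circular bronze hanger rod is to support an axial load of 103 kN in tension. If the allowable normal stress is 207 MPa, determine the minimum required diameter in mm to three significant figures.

Required area A ≥ P/σ_allow = 103000/207 = 497.6 mm².
For a solid circular section, d ≥ √(4A/π) = 25.17 mm.

25.2 mm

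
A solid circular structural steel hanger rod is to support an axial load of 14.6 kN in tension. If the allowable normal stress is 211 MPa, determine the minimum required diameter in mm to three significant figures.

Required area A ≥ P/σ_allow = 14600/211 = 69.19 mm².
For a solid circular section, d ≥ √(4A/π) = 9.386 mm.

9.39 mm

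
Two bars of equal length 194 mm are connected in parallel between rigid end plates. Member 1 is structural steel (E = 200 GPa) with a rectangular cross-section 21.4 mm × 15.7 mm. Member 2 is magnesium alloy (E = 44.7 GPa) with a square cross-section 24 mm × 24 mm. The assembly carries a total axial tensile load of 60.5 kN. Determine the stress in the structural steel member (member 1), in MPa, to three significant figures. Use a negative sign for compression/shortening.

130 MPa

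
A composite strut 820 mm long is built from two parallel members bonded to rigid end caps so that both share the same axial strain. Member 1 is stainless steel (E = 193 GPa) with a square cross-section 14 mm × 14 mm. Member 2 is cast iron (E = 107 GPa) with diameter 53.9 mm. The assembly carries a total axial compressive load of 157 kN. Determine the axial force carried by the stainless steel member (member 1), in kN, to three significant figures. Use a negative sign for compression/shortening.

A_1 = 196 mm².
A_2 = 2282 mm².
Equal strain + equilibrium ⇒ each member carries load in proportion to AE: A₁E₁ = 37830000 N, A₂E₂ = 244100000 N, ΣAE = 282000000 N.
F₁ = P·A₁E₁/ΣAE = -157000·37830000/282000000 = -21060 N.

-21.1 kN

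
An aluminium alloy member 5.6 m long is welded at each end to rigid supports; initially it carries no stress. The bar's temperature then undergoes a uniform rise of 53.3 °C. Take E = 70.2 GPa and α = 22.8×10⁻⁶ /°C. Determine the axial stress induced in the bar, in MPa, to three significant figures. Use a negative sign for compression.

-85.3 MPa

Free thermal expansion αLΔT = 22.8e-6 · 5600 · 53.3 = 6.805 mm.
The walls impose strain ε = −(6.805)/5600 = -1.2152e-03; σ = Eε = 70200 · -1.2152e-03 = -85.31 MPa.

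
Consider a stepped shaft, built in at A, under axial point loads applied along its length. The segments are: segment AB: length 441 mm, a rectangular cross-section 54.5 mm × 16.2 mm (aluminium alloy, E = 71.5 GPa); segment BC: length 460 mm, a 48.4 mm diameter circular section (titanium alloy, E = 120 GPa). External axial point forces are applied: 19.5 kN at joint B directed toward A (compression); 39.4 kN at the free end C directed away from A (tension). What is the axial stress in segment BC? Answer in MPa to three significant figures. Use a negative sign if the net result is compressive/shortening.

21.4 MPa

Internal axial forces (sectioning from the free end, tension +): N_BC = 39.4 kN, N_AB = 19.9 kN.
A_BC = 1840 mm².
σ_BC = N_BC/A_BC = 39400/1840 = 21.41 MPa.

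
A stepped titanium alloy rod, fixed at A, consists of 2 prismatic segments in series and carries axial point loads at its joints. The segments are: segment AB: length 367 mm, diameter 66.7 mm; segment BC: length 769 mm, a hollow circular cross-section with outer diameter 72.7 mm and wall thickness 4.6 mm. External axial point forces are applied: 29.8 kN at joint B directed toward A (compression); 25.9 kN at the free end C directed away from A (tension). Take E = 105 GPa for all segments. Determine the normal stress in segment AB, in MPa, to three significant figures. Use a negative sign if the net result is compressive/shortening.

Internal axial forces (sectioning from the free end, tension +): N_BC = 25.9 kN, N_AB = -3.9 kN.
A_AB = 3494 mm².
σ_AB = N_AB/A_AB = -3900/3494 = -1.116 MPa.

-1.12 MPa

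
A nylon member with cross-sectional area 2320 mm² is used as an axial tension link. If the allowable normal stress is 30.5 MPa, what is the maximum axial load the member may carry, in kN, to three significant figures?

P_max = σ_allow · A = 30.5 · 2320 = 70760 N = 70.76 kN.

70.8 kN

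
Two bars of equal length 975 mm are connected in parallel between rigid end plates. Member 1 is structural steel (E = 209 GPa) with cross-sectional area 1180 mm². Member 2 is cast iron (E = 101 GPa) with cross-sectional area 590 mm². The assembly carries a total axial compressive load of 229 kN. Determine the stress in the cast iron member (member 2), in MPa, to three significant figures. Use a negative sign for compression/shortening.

-75.5 MPa

Equal strain + equilibrium ⇒ each member carries load in proportion to AE: A₁E₁ = 246600000 N, A₂E₂ = 59590000 N, ΣAE = 306200000 N.
σ₂ = P·E₂/ΣAE = -229000·101000/306200000 = -75.53 MPa.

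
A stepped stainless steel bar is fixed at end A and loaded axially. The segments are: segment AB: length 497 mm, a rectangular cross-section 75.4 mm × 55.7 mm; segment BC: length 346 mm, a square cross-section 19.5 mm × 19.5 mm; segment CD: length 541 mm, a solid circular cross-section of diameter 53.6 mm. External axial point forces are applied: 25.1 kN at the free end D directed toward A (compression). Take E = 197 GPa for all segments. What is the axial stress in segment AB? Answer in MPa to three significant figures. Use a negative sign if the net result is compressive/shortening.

Internal axial forces (sectioning from the free end, tension +): N_CD = -25.1 kN, N_BC = -25.1 kN, N_AB = -25.1 kN.
A_AB = 4200 mm².
σ_AB = N_AB/A_AB = -25100/4200 = -5.977 MPa.

-5.98 MPa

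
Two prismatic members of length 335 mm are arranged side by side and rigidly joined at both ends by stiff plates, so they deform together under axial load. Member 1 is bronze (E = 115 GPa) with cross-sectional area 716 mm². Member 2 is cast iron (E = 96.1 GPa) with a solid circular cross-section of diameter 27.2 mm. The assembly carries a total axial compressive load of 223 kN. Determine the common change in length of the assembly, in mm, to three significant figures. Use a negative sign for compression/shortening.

-0.541 mm

A_2 = 581.1 mm².
Equal strain + equilibrium ⇒ each member carries load in proportion to AE: A₁E₁ = 82340000 N, A₂E₂ = 55840000 N, ΣAE = 138200000 N.
δ = PL/ΣAE = -223000·335/138200000 = -0.5406 mm.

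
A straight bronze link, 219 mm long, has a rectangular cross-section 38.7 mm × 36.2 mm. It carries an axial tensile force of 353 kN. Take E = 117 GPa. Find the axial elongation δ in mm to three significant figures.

A = 1401 mm².
δ_mech = NL/(AE) = 353000·219/(1401·117000) = 0.4716 mm.

0.472 mm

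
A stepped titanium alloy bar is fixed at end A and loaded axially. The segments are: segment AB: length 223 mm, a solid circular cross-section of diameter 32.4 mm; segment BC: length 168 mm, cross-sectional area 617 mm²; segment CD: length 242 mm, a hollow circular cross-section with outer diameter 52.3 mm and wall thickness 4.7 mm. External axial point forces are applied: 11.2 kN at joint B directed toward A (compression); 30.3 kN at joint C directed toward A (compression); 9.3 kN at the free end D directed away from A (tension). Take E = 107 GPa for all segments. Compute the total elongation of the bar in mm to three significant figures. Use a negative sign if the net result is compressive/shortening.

Internal axial forces (sectioning from the free end, tension +): N_CD = 9.3 kN, N_BC = -21 kN, N_AB = -32.2 kN.
A_AB = 824.5 mm².
A_CD = 702.8 mm².
δ_AB = -32200·223/(824.5·107000) = -0.08139 mm
δ_BC = -21000·168/(617·107000) = -0.05344 mm
δ_CD = 9300·242/(702.8·107000) = 0.02993 mm
δ = Σδ_i = -0.1049 mm.

-0.105 mm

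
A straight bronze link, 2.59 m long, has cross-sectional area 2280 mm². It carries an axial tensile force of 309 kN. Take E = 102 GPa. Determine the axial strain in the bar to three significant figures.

σ = N/A = 135.5 MPa; ε = σ/E = 135.5/102000 = 1.329e-03.

0.00133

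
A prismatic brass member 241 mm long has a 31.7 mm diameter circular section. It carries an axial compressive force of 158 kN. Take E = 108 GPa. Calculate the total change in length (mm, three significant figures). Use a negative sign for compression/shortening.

-0.447 mm

A = 789.2 mm².
δ_mech = NL/(AE) = -158000·241/(789.2·108000) = -0.4467 mm.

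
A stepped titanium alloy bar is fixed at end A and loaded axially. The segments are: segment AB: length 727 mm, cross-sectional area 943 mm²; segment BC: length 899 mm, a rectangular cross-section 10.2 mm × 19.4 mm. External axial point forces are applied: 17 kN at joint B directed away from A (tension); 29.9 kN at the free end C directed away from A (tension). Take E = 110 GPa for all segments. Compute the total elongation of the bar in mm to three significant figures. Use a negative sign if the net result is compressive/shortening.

1.56 mm

Internal axial forces (sectioning from the free end, tension +): N_BC = 29.9 kN, N_AB = 46.9 kN.
A_BC = 197.9 mm².
δ_AB = 46900·727/(943·110000) = 0.3287 mm
δ_BC = 29900·899/(197.9·110000) = 1.235 mm
δ = Σδ_i = 1.564 mm.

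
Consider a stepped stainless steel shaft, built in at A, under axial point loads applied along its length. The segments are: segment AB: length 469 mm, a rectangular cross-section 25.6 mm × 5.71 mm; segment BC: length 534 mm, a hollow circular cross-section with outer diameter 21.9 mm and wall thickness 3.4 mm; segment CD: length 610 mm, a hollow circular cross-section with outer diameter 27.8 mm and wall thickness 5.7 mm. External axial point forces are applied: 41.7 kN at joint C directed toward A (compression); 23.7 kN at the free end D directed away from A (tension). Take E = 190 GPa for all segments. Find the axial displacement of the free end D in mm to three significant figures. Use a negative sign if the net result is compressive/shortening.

Internal axial forces (sectioning from the free end, tension +): N_CD = 23.7 kN, N_BC = -18 kN, N_AB = -18 kN.
A_AB = 146.2 mm².
A_BC = 197.6 mm².
A_CD = 395.7 mm².
δ_AB = -18000·469/(146.2·190000) = -0.304 mm
δ_BC = -18000·534/(197.6·190000) = -0.256 mm
δ_CD = 23700·610/(395.7·190000) = 0.1923 mm
δ = Σδ_i = -0.3677 mm.

-0.368 mm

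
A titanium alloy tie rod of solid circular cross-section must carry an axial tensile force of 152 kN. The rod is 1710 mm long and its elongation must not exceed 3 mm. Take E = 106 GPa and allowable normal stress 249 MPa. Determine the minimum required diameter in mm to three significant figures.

Required area A ≥ P/σ_allow = 152000/249 = 610.4 mm².
For a solid circular section, d ≥ √(4A/π) = 27.88 mm.
Elongation limit: A ≥ PL/(Eδ_allow) = 152000·1710/(106000·3) = 817.4 mm² ⇒ d ≥ 32.26 mm.
The elongation limit governs.

32.3 mm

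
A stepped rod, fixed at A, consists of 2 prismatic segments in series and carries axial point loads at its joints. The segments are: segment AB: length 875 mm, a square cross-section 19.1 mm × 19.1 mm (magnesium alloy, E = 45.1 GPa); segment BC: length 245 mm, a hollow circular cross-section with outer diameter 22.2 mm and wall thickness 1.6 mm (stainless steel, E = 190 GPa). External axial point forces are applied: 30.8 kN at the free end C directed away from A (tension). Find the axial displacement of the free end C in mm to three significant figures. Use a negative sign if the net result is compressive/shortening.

Internal axial forces (sectioning from the free end, tension +): N_BC = 30.8 kN, N_AB = 30.8 kN.
A_AB = 364.8 mm².
A_BC = 103.5 mm².
δ_AB = 30800·875/(364.8·45100) = 1.638 mm
δ_BC = 30800·245/(103.5·190000) = 0.3836 mm
δ = Σδ_i = 2.022 mm.

2.02 mm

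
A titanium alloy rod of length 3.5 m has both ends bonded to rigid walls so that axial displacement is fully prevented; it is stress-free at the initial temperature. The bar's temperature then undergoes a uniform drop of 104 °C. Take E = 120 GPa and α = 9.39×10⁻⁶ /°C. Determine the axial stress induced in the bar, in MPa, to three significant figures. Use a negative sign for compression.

117 MPa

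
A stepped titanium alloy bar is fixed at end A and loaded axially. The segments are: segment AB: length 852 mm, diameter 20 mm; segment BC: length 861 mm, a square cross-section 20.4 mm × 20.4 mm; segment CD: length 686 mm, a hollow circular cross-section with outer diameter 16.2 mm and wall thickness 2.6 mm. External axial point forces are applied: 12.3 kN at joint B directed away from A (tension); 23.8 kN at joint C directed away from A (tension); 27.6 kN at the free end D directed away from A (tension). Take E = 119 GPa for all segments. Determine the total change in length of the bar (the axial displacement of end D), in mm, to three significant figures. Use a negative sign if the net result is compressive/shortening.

Internal axial forces (sectioning from the free end, tension +): N_CD = 27.6 kN, N_BC = 51.4 kN, N_AB = 63.7 kN.
A_AB = 314.2 mm².
A_BC = 416.2 mm².
A_CD = 111.1 mm².
δ_AB = 63700·852/(314.2·119000) = 1.452 mm
δ_BC = 51400·861/(416.2·119000) = 0.8936 mm
δ_CD = 27600·686/(111.1·119000) = 1.432 mm
δ = Σδ_i = 3.778 mm.

3.78 mm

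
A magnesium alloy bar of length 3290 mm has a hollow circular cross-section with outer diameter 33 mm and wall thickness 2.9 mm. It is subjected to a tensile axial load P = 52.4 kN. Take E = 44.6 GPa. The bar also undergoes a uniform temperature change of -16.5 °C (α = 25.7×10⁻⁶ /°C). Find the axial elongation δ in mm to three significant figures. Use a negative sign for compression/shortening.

A = 274.2 mm².
δ_mech = NL/(AE) = 52400·3290/(274.2·44600) = 14.1 mm.
δ_thermal = αLΔT = 25.7e-6·3290·-16.5 = -1.395 mm.
δ = δ_mech + δ_thermal = 12.7 mm.

12.7 mm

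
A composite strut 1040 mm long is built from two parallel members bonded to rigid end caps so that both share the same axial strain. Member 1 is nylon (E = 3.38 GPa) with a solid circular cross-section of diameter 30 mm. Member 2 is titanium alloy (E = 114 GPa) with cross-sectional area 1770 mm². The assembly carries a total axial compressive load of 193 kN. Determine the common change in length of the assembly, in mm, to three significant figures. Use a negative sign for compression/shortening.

-0.983 mm

A_1 = 706.9 mm².
Equal strain + equilibrium ⇒ each member carries load in proportion to AE: A₁E₁ = 2389000 N, A₂E₂ = 201800000 N, ΣAE = 204200000 N.
δ = PL/ΣAE = -193000·1040/204200000 = -0.9831 mm.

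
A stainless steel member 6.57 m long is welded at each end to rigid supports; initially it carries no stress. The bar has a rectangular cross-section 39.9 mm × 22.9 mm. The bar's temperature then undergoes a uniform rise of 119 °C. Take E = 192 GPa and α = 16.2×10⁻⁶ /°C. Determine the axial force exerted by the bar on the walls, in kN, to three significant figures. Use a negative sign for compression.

-338 kN

Free thermal expansion αLΔT = 16.2e-6 · 6570 · 119 = 12.67 mm.
The walls impose strain ε = −(12.67)/6570 = -1.9278e-03; σ = Eε = 192000 · -1.9278e-03 = -370.1 MPa.
Wall reaction R = σ·A = -370.1·913.7 = -338200 N = -338.2 kN.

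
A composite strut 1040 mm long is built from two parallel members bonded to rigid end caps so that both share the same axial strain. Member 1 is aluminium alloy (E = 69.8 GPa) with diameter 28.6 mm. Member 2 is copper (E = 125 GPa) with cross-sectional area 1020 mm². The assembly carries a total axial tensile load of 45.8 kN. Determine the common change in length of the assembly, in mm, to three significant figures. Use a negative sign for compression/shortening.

0.276 mm

A_1 = 642.4 mm².
Equal strain + equilibrium ⇒ each member carries load in proportion to AE: A₁E₁ = 44840000 N, A₂E₂ = 127500000 N, ΣAE = 172300000 N.
δ = PL/ΣAE = 45800·1040/172300000 = 0.2764 mm.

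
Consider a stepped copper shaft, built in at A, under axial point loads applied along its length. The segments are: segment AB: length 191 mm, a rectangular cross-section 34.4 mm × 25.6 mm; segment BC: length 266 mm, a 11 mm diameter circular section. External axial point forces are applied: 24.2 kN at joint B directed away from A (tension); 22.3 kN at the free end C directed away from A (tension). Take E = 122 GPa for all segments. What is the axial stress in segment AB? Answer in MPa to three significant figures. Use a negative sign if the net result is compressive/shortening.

Internal axial forces (sectioning from the free end, tension +): N_BC = 22.3 kN, N_AB = 46.5 kN.
A_AB = 880.6 mm².
σ_AB = N_AB/A_AB = 46500/880.6 = 52.8 MPa.

52.8 MPa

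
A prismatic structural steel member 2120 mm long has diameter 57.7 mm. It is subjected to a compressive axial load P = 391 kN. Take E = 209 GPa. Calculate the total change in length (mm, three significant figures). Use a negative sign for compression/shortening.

-1.52 mm

A = 2615 mm².
δ_mech = NL/(AE) = -391000·2120/(2615·209000) = -1.517 mm.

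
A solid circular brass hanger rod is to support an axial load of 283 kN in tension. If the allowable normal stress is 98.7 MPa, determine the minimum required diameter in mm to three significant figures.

Required area A ≥ P/σ_allow = 283000/98.7 = 2867 mm².
For a solid circular section, d ≥ √(4A/π) = 60.42 mm.

60.4 mm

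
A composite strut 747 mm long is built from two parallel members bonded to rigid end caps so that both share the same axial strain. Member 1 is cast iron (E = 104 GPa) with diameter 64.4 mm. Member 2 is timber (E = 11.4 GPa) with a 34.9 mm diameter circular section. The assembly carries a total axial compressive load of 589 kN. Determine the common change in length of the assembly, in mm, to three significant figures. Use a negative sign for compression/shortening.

A_1 = 3257 mm².
A_2 = 956.6 mm².
Equal strain + equilibrium ⇒ each member carries load in proportion to AE: A₁E₁ = 338800000 N, A₂E₂ = 10910000 N, ΣAE = 349700000 N.
δ = PL/ΣAE = -589000·747/349700000 = -1.258 mm.

-1.26 mm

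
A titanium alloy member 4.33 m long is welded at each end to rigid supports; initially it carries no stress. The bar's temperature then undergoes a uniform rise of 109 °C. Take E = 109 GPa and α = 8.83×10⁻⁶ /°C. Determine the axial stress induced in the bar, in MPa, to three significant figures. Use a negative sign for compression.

Free thermal expansion αLΔT = 8.83e-6 · 4330 · 109 = 4.167 mm.
The walls impose strain ε = −(4.167)/4330 = -9.6247e-04; σ = Eε = 109000 · -9.6247e-04 = -104.9 MPa.

-105 MPa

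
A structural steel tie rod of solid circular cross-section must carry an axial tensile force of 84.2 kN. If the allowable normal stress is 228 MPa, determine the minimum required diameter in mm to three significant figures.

21.7 mm

Required area A ≥ P/σ_allow = 84200/228 = 369.3 mm².
For a solid circular section, d ≥ √(4A/π) = 21.68 mm.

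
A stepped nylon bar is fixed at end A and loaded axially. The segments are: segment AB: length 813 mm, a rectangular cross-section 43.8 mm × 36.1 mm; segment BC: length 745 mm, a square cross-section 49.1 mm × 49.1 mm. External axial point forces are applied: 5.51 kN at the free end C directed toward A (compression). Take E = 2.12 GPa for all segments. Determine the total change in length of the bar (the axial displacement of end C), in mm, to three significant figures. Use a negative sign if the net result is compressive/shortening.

-2.14 mm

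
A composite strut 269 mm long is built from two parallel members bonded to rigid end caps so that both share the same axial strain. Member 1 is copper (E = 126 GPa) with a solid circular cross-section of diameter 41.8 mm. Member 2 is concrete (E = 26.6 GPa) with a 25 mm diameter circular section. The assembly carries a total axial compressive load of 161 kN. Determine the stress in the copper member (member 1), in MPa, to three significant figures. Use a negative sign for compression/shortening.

A_1 = 1372 mm².
A_2 = 490.9 mm².
Equal strain + equilibrium ⇒ each member carries load in proportion to AE: A₁E₁ = 172900000 N, A₂E₂ = 13060000 N, ΣAE = 186000000 N.
σ₁ = P·E₁/ΣAE = -161000·126000/186000000 = -109.1 MPa.

-109 MPa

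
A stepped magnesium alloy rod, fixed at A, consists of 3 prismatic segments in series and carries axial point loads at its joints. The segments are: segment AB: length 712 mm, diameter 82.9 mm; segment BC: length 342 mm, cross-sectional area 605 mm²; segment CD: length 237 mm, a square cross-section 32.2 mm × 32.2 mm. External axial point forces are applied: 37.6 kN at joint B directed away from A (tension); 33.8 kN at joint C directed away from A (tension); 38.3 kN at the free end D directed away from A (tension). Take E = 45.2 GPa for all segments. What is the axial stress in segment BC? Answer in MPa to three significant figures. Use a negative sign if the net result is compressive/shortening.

Internal axial forces (sectioning from the free end, tension +): N_CD = 38.3 kN, N_BC = 72.1 kN, N_AB = 109.7 kN.
σ_BC = N_BC/A_BC = 72100/605 = 119.2 MPa.

119 MPa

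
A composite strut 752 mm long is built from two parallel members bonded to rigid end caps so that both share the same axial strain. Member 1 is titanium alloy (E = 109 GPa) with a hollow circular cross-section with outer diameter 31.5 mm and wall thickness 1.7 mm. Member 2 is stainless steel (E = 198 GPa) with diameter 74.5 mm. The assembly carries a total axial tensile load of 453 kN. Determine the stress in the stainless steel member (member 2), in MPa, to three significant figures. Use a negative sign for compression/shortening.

102 MPa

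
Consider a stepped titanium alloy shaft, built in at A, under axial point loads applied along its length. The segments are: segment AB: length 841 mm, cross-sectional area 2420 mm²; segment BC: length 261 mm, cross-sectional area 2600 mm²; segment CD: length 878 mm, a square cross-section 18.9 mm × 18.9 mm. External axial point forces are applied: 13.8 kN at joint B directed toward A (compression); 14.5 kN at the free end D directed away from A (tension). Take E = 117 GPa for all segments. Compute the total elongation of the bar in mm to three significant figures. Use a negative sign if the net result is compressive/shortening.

Internal axial forces (sectioning from the free end, tension +): N_CD = 14.5 kN, N_BC = 14.5 kN, N_AB = 0.7 kN.
A_CD = 357.2 mm².
δ_AB = 700·841/(2420·117000) = 0.002079 mm
δ_BC = 14500·261/(2600·117000) = 0.01244 mm
δ_CD = 14500·878/(357.2·117000) = 0.3046 mm
δ = Σδ_i = 0.3191 mm.

0.319 mm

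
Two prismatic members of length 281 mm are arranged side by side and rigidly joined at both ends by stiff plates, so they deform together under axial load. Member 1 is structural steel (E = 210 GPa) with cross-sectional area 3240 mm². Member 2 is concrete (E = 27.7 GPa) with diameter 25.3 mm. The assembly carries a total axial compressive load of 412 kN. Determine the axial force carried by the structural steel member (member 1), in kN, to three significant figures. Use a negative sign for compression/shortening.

-404 kN

A_2 = 502.7 mm².
Equal strain + equilibrium ⇒ each member carries load in proportion to AE: A₁E₁ = 680400000 N, A₂E₂ = 13930000 N, ΣAE = 694300000 N.
F₁ = P·A₁E₁/ΣAE = -412000·680400000/694300000 = -403700 N.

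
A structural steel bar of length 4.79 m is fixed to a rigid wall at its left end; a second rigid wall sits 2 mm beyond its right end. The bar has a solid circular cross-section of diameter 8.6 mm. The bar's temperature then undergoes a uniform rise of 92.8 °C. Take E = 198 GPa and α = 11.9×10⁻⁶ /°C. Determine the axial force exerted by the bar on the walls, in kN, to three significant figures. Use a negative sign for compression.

-7.90 kN

Free thermal expansion αLΔT = 11.9e-6 · 4790 · 92.8 = 5.29 mm.
The walls engage after the gap closes; constrained expansion = 5.29 − 2 = 3.29 mm.
The walls impose strain ε = −(3.29)/4790 = -6.8678e-04; σ = Eε = 198000 · -6.8678e-04 = -136 MPa.
Wall reaction R = σ·A = -136·58.09 = -7899 N = -7.899 kN.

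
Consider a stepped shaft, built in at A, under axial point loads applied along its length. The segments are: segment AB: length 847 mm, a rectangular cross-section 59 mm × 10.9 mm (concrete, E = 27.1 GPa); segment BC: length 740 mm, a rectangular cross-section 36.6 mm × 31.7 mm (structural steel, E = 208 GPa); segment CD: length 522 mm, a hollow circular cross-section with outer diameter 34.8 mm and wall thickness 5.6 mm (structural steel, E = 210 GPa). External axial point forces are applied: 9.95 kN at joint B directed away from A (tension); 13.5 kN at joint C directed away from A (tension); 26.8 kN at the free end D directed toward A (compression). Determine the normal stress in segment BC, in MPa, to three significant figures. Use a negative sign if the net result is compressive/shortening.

Internal axial forces (sectioning from the free end, tension +): N_CD = -26.8 kN, N_BC = -13.3 kN, N_AB = -3.35 kN.
A_BC = 1160 mm².
σ_BC = N_BC/A_BC = -13300/1160 = -11.46 MPa.

-11.5 MPa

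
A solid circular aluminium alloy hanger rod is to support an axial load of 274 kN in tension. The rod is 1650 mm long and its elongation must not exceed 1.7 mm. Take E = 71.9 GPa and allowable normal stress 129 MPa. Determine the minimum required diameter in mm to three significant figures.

68.6 mm

Required area A ≥ P/σ_allow = 274000/129 = 2124 mm².
For a solid circular section, d ≥ √(4A/π) = 52 mm.
Elongation limit: A ≥ PL/(Eδ_allow) = 274000·1650/(71900·1.7) = 3699 mm² ⇒ d ≥ 68.63 mm.
The elongation limit governs.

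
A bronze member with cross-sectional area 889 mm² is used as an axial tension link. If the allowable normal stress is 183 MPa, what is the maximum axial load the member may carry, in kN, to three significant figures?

P_max = σ_allow · A = 183 · 889 = 162700 N = 162.7 kN.

163 kN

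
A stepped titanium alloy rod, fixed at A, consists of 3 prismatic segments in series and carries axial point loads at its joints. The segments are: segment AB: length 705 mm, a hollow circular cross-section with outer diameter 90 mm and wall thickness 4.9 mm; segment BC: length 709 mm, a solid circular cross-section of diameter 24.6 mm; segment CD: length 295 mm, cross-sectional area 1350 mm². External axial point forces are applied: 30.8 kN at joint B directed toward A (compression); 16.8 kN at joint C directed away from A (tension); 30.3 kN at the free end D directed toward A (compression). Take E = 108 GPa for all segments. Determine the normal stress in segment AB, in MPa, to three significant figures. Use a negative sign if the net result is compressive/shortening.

-33.8 MPa

Internal axial forces (sectioning from the free end, tension +): N_CD = -30.3 kN, N_BC = -13.5 kN, N_AB = -44.3 kN.
A_AB = 1310 mm².
σ_AB = N_AB/A_AB = -44300/1310 = -33.82 MPa.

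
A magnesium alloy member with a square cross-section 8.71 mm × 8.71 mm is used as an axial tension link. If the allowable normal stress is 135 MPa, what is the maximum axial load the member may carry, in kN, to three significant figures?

10.2 kN

A = 75.86 mm².
P_max = σ_allow · A = 135 · 75.86 = 10240 N = 10.24 kN.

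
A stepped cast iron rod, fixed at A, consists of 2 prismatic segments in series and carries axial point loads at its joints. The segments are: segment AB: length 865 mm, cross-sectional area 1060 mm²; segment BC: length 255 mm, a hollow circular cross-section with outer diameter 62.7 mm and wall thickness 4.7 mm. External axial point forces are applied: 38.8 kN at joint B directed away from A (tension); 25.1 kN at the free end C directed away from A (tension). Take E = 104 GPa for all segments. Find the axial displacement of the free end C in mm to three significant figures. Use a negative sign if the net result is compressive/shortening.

0.573 mm

Internal axial forces (sectioning from the free end, tension +): N_BC = 25.1 kN, N_AB = 63.9 kN.
A_BC = 856.4 mm².
δ_AB = 63900·865/(1060·104000) = 0.5014 mm
δ_BC = 25100·255/(856.4·104000) = 0.07186 mm
δ = Σδ_i = 0.5733 mm.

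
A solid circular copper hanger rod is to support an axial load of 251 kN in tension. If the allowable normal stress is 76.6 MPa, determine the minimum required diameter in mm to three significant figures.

64.6 mm

Required area A ≥ P/σ_allow = 251000/76.6 = 3277 mm².
For a solid circular section, d ≥ √(4A/π) = 64.59 mm.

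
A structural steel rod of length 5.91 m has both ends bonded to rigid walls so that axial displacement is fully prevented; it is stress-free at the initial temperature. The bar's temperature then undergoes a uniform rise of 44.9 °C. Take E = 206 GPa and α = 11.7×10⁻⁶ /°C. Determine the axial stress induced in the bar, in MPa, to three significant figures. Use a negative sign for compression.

-108 MPa

Free thermal expansion αLΔT = 11.7e-6 · 5910 · 44.9 = 3.105 mm.
The walls impose strain ε = −(3.105)/5910 = -5.2533e-04; σ = Eε = 206000 · -5.2533e-04 = -108.2 MPa.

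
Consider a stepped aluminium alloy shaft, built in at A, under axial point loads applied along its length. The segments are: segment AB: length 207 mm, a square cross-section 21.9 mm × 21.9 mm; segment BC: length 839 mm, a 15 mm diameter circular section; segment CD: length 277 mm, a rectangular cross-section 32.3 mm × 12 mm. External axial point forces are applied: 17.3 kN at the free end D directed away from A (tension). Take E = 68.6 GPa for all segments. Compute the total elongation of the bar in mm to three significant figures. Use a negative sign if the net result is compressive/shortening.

Internal axial forces (sectioning from the free end, tension +): N_CD = 17.3 kN, N_BC = 17.3 kN, N_AB = 17.3 kN.
A_AB = 479.6 mm².
A_BC = 176.7 mm².
A_CD = 387.6 mm².
δ_AB = 17300·207/(479.6·68600) = 0.1088 mm
δ_BC = 17300·839/(176.7·68600) = 1.197 mm
δ_CD = 17300·277/(387.6·68600) = 0.1802 mm
δ = Σδ_i = 1.486 mm.

1.49 mm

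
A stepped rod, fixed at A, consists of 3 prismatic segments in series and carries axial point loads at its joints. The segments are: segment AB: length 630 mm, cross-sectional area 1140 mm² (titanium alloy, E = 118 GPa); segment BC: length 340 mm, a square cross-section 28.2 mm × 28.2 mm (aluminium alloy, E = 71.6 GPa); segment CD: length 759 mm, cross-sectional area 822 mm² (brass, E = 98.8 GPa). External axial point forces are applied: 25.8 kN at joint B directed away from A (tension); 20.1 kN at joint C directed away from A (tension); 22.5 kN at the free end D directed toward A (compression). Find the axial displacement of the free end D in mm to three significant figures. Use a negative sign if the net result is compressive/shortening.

-0.115 mm

Internal axial forces (sectioning from the free end, tension +): N_CD = -22.5 kN, N_BC = -2.4 kN, N_AB = 23.4 kN.
A_BC = 795.2 mm².
δ_AB = 23400·630/(1140·118000) = 0.1096 mm
δ_BC = -2400·340/(795.2·71600) = -0.01433 mm
δ_CD = -22500·759/(822·98800) = -0.2103 mm
δ = Σδ_i = -0.115 mm.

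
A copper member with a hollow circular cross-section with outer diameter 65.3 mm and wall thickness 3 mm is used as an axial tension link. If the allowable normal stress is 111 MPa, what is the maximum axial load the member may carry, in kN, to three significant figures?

A = 587.2 mm².
P_max = σ_allow · A = 111 · 587.2 = 65180 N = 65.18 kN.

65.2 kN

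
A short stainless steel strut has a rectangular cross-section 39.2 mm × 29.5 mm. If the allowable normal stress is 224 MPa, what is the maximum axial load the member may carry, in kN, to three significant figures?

259 kN

A = 1156 mm².
P_max = σ_allow · A = 224 · 1156 = 259000 N = 259 kN.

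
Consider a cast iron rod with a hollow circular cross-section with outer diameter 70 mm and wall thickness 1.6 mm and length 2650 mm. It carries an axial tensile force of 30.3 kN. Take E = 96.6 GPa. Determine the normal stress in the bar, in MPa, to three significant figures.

88.1 MPa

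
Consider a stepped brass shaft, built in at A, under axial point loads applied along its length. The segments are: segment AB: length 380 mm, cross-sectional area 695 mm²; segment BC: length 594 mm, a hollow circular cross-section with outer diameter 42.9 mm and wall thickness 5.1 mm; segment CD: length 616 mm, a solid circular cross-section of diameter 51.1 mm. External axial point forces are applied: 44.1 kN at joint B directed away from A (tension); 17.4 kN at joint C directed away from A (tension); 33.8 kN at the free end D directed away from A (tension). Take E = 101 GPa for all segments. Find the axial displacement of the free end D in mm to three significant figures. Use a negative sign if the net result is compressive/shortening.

1.11 mm

Internal axial forces (sectioning from the free end, tension +): N_CD = 33.8 kN, N_BC = 51.2 kN, N_AB = 95.3 kN.
A_BC = 605.6 mm².
A_CD = 2051 mm².
δ_AB = 95300·380/(695·101000) = 0.5159 mm
δ_BC = 51200·594/(605.6·101000) = 0.4972 mm
δ_CD = 33800·616/(2051·101000) = 0.1005 mm
δ = Σδ_i = 1.114 mm.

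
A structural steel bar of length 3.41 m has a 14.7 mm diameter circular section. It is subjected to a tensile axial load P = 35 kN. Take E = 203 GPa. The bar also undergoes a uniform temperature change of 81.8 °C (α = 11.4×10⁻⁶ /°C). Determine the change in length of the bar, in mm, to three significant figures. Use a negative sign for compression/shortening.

A = 169.7 mm².
δ_mech = NL/(AE) = 35000·3410/(169.7·203000) = 3.464 mm.
δ_thermal = αLΔT = 11.4e-6·3410·81.8 = 3.18 mm.
δ = δ_mech + δ_thermal = 6.644 mm.

6.64 mm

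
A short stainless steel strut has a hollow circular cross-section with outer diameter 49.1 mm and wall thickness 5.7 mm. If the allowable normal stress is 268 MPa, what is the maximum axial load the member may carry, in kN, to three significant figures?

A = 777.2 mm².
P_max = σ_allow · A = 268 · 777.2 = 208300 N = 208.3 kN.

208 kN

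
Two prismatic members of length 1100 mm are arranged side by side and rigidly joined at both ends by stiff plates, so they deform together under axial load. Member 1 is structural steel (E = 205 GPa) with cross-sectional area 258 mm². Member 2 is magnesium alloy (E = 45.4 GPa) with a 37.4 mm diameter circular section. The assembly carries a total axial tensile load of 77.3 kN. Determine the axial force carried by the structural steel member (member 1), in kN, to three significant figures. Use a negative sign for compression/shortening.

A_2 = 1099 mm².
Equal strain + equilibrium ⇒ each member carries load in proportion to AE: A₁E₁ = 52890000 N, A₂E₂ = 49880000 N, ΣAE = 102800000 N.
F₁ = P·A₁E₁/ΣAE = 77300·52890000/102800000 = 39780 N.

39.8 kN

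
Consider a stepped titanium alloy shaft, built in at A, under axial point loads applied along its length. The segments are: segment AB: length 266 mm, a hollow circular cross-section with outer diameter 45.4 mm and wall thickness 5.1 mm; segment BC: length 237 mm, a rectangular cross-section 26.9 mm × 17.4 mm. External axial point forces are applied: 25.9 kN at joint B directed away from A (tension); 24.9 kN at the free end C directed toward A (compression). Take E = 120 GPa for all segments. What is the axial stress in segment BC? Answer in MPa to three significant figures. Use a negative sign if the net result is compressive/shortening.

-53.2 MPa

Internal axial forces (sectioning from the free end, tension +): N_BC = -24.9 kN, N_AB = 1 kN.
A_BC = 468.1 mm².
σ_BC = N_BC/A_BC = -24900/468.1 = -53.2 MPa.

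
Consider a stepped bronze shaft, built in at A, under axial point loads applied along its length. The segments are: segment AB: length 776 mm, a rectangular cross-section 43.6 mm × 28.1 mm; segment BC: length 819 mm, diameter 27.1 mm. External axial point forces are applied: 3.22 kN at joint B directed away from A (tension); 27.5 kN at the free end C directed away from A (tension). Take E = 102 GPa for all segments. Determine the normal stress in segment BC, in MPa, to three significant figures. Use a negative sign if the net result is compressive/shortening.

Internal axial forces (sectioning from the free end, tension +): N_BC = 27.5 kN, N_AB = 30.72 kN.
A_BC = 576.8 mm².
σ_BC = N_BC/A_BC = 27500/576.8 = 47.68 MPa.

47.7 MPa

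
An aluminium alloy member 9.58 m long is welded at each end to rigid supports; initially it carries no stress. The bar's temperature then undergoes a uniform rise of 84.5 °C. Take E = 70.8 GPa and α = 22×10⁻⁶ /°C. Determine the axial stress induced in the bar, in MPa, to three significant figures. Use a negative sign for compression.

-132 MPa

Free thermal expansion αLΔT = 22e-6 · 9580 · 84.5 = 17.81 mm.
The walls impose strain ε = −(17.81)/9580 = -1.8590e-03; σ = Eε = 70800 · -1.8590e-03 = -131.6 MPa.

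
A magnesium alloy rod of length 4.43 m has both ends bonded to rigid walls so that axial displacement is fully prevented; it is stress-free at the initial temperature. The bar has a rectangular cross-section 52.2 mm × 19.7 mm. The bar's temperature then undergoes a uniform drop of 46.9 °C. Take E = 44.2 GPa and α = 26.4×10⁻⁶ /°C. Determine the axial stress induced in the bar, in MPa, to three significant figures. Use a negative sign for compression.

54.7 MPa

Free thermal expansion αLΔT = 26.4e-6 · 4430 · -46.9 = -5.485 mm.
The walls impose strain ε = −(-5.485)/4430 = 1.2382e-03; σ = Eε = 44200 · 1.2382e-03 = 54.73 MPa.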